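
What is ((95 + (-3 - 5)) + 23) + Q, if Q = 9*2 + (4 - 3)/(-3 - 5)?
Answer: 1023/8 ≈ 127.88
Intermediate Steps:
Q = 143/8 (Q = 18 + 1/(-8) = 18 + 1*(-⅛) = 18 - ⅛ = 143/8 ≈ 17.875)
((95 + (-3 - 5)) + 23) + Q = ((95 + (-3 - 5)) + 23) + 143/8 = ((95 - 8) + 23) + 143/8 = (87 + 23) + 143/8 = 110 + 143/8 = 1023/8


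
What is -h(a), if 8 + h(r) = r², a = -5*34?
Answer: -28892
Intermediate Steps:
a = -170
h(r) = -8 + r²
-h(a) = -(-8 + (-170)²) = -(-8 + 28900) = -1*28892 = -28892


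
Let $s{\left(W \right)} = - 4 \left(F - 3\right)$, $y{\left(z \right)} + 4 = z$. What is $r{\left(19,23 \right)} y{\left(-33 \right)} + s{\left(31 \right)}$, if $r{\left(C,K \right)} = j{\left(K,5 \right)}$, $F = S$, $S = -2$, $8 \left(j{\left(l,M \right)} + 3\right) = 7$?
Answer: $\frac{789}{8} \approx 98.625$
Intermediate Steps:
$j{\left(l,M \right)} = - \frac{17}{8}$ ($j{\left(l,M \right)} = -3 + \frac{1}{8} \cdot 7 = -3 + \frac{7}{8} = - \frac{17}{8}$)
$F = -2$
$y{\left(z \right)} = -4 + z$
$s{\left(W \right)} = 20$ ($s{\left(W \right)} = - 4 \left(-2 - 3\right) = \left(-4\right) \left(-5\right) = 20$)
$r{\left(C,K \right)} = - \frac{17}{8}$
$r{\left(19,23 \right)} y{\left(-33 \right)} + s{\left(31 \right)} = - \frac{17 \left(-4 - 33\right)}{8} + 20 = \left(- \frac{17}{8}\right) \left(-37\right) + 20 = \frac{629}{8} + 20 = \frac{789}{8}$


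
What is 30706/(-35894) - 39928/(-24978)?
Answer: 7241317/9745221 ≈ 0.74306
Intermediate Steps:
30706/(-35894) - 39928/(-24978) = 30706*(-1/35894) - 39928*(-1/24978) = -15353/17947 + 868/543 = 7241317/9745221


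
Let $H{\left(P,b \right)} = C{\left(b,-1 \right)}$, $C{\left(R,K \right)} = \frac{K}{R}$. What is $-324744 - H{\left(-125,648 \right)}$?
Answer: $- \frac{210434111}{648} \approx -3.2474 \cdot 10^{5}$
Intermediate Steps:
$H{\left(P,b \right)} = - \frac{1}{b}$
$-324744 - H{\left(-125,648 \right)} = -324744 - - \frac{1}{648} = -324744 + \frac{1}{648} = - \frac{210434111}{648}$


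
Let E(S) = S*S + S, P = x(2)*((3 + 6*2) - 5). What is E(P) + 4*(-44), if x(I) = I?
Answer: 244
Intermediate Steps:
P = 20 (P = 2*((3 + 6*2) - 5) = 2*((3 + 12) - 5) = 2*(15 - 5) = 2*10 = 20)
E(S) = S + S² (E(S) = S² + S = S + S²)
E(P) + 4*(-44) = 20*(1 + 20) + 4*(-44) = 20*21 - 176 = 420 - 176 = 244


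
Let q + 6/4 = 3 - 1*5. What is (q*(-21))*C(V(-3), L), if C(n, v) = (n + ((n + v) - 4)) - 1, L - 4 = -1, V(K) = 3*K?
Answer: -1470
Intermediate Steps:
q = -7/2 (q = -3/2 + (3 - 1*5) = -3/2 + (3 - 5) = -3/2 - 2 = -7/2 ≈ -3.5000)
L = 3 (L = 4 - 1 = 3)
C(n, v) = -5 + v + 2*n (C(n, v) = (n + (-4 + n + v)) - 1 = (-4 + v + 2*n) - 1 = -5 + v + 2*n)
(q*(-21))*C(V(-3), L) = (-7/2*(-21))*(-5 + 3 + 2*(3*(-3))) = 147*(-5 + 3 + 2*(-9))/2 = 147*(-5 + 3 - 18)/2 = (147/2)*(-20) = -1470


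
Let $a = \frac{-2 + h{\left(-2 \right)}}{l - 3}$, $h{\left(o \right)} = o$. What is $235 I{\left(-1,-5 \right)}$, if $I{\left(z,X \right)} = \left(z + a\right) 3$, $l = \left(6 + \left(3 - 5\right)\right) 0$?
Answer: $235$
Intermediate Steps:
$l = 0$ ($l = \left(6 - 2\right) 0 = 4 \cdot 0 = 0$)
$a = \frac{4}{3}$ ($a = \frac{-2 - 2}{0 - 3} = - \frac{4}{-3} = \left(-4\right) \left(- \frac{1}{3}\right) = \frac{4}{3} \approx 1.3333$)
$I{\left(z,X \right)} = 4 + 3 z$ ($I{\left(z,X \right)} = \left(z + \frac{4}{3}\right) 3 = \left(\frac{4}{3} + z\right) 3 = 4 + 3 z$)
$235 I{\left(-1,-5 \right)} = 235 \left(4 + 3 \left(-1\right)\right) = 235 \left(4 - 3\right) = 235 \cdot 1 = 235$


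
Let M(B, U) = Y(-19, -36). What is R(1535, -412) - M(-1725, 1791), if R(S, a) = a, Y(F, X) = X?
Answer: -376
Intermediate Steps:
M(B, U) = -36
R(1535, -412) - M(-1725, 1791) = -412 - 1*(-36) = -412 + 36 = -376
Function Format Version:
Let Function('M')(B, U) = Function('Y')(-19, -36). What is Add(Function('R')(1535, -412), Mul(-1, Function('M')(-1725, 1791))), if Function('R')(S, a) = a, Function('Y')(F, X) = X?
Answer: -376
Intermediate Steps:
Function('M')(B, U) = -36
Add(Function('R')(1535, -412), Mul(-1, Function('M')(-1725, 1791))) = Add(-412, Mul(-1, -36)) = Add(-412, 36) = -376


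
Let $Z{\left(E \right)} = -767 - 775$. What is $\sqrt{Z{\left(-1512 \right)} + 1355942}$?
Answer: $20 \sqrt{3386} \approx 1163.8$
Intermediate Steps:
$Z{\left(E \right)} = -1542$ ($Z{\left(E \right)} = -767 - 775 = -1542$)
$\sqrt{Z{\left(-1512 \right)} + 1355942} = \sqrt{-1542 + 1355942} = \sqrt{1354400} = 20 \sqrt{3386}$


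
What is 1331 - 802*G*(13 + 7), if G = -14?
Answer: 225891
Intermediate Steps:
1331 - 802*G*(13 + 7) = 1331 - (-11228)*(13 + 7) = 1331 - (-11228)*20 = 1331 - 802*(-280) = 1331 + 224560 = 225891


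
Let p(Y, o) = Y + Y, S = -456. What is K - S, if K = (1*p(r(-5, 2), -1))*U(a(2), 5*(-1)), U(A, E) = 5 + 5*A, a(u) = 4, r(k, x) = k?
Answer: 206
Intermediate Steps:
p(Y, o) = 2*Y
K = -250 (K = (1*(2*(-5)))*(5 + 5*4) = (1*(-10))*(5 + 20) = -10*25 = -250)
K - S = -250 - 1*(-456) = -250 + 456 = 206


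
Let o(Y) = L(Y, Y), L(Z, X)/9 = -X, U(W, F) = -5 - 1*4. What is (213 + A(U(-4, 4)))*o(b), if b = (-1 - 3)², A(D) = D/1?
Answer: -29376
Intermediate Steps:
U(W, F) = -9 (U(W, F) = -5 - 4 = -9)
L(Z, X) = -9*X (L(Z, X) = 9*(-X) = -9*X)
A(D) = D (A(D) = D*1 = D)
b = 16 (b = (-4)² = 16)
o(Y) = -9*Y
(213 + A(U(-4, 4)))*o(b) = (213 - 9)*(-9*16) = 204*(-144) = -29376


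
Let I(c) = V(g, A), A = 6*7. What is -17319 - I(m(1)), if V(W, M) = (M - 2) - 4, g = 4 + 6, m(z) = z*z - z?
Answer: -17355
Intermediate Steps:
m(z) = z² - z
A = 42
g = 10
V(W, M) = -6 + M (V(W, M) = (-2 + M) - 4 = -6 + M)
I(c) = 36 (I(c) = -6 + 42 = 36)
-17319 - I(m(1)) = -17319 - 1*36 = -17319 - 36 = -17355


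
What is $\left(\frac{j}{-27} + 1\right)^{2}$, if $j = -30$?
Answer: $\frac{361}{81} \approx 4.4568$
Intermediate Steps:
$\left(\frac{j}{-27} + 1\right)^{2} = \left(- \frac{30}{-27} + 1\right)^{2} = \left(\left(-30\right) \left(- \frac{1}{27}\right) + 1\right)^{2} = \left(\frac{10}{9} + 1\right)^{2} = \left(\frac{19}{9}\right)^{2} = \frac{361}{81}$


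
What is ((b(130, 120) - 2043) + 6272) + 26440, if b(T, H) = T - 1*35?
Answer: 30764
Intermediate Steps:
b(T, H) = -35 + T (b(T, H) = T - 35 = -35 + T)
((b(130, 120) - 2043) + 6272) + 26440 = (((-35 + 130) - 2043) + 6272) + 26440 = ((95 - 2043) + 6272) + 26440 = (-1948 + 6272) + 26440 = 4324 + 26440 = 30764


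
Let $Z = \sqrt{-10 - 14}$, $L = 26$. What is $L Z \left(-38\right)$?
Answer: $- 1976 i \sqrt{6} \approx - 4840.2 i$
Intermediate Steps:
$Z = 2 i \sqrt{6}$ ($Z = \sqrt{-24} = 2 i \sqrt{6} \approx 4.899 i$)
$L Z \left(-38\right) = 26 \cdot 2 i \sqrt{6} \left(-38\right) = 52 i \sqrt{6} \left(-38\right) = - 1976 i \sqrt{6}$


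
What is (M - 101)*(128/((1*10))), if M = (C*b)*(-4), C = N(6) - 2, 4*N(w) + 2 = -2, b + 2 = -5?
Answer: -2368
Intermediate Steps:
b = -7 (b = -2 - 5 = -7)
N(w) = -1 (N(w) = -1/2 + (1/4)*(-2) = -1/2 - 1/2 = -1)
C = -3 (C = -1 - 2 = -3)
M = -84 (M = -3*(-7)*(-4) = 21*(-4) = -84)
(M - 101)*(128/((1*10))) = (-84 - 101)*(128/((1*10))) = -23680/10 = -185*64/5 = -2368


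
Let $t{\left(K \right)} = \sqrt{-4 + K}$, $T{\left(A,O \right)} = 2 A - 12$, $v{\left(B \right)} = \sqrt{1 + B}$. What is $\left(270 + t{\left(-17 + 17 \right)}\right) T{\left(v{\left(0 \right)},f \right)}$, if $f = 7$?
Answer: $-2700 - 20 i \approx -2700.0 - 20.0 i$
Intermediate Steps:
$T{\left(A,O \right)} = -12 + 2 A$
$\left(270 + t{\left(-17 + 17 \right)}\right) T{\left(v{\left(0 \right)},f \right)} = \left(270 + \sqrt{-4 + \left(-17 + 17\right)}\right) \left(-12 + 2 \sqrt{1 + 0}\right) = \left(270 + \sqrt{-4 + 0}\right) \left(-12 + 2 \sqrt{1}\right) = \left(270 + \sqrt{-4}\right) \left(-12 + 2 \cdot 1\right) = \left(270 + 2 i\right) \left(-12 + 2\right) = \left(270 + 2 i\right) \left(-10\right) = -2700 - 20 i$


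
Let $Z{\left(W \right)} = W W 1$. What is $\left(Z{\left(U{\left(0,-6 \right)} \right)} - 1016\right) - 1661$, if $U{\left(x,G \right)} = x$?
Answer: $-2677$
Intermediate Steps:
$Z{\left(W \right)} = W^{2}$ ($Z{\left(W \right)} = W^{2} \cdot 1 = W^{2}$)
$\left(Z{\left(U{\left(0,-6 \right)} \right)} - 1016\right) - 1661 = \left(0^{2} - 1016\right) - 1661 = \left(0 - 1016\right) - 1661 = -1016 - 1661 = -2677$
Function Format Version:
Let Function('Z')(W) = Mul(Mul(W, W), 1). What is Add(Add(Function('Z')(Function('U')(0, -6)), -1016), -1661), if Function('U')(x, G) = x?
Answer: -2677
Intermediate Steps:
Function('Z')(W) = Pow(W, 2) (Function('Z')(W) = Mul(Pow(W, 2), 1) = Pow(W, 2))
Add(Add(Function('Z')(Function('U')(0, -6)), -1016), -1661) = Add(Add(Pow(0, 2), -1016), -1661) = Add(Add(0, -1016), -1661) = Add(-1016, -1661) = -2677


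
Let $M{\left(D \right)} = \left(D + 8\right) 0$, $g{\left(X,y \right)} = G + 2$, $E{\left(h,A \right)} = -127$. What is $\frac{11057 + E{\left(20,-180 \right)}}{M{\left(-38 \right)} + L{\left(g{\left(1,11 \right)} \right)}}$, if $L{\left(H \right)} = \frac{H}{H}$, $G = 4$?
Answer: $10930$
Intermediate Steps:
$g{\left(X,y \right)} = 6$ ($g{\left(X,y \right)} = 4 + 2 = 6$)
$M{\left(D \right)} = 0$ ($M{\left(D \right)} = \left(8 + D\right) 0 = 0$)
$L{\left(H \right)} = 1$
$\frac{11057 + E{\left(20,-180 \right)}}{M{\left(-38 \right)} + L{\left(g{\left(1,11 \right)} \right)}} = \frac{11057 - 127}{0 + 1} = \frac{10930}{1} = 10930 \cdot 1 = 10930$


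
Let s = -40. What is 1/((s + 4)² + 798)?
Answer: 1/2094 ≈ 0.00047755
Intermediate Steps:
1/((s + 4)² + 798) = 1/((-40 + 4)² + 798) = 1/((-36)² + 798) = 1/(1296 + 798) = 1/2094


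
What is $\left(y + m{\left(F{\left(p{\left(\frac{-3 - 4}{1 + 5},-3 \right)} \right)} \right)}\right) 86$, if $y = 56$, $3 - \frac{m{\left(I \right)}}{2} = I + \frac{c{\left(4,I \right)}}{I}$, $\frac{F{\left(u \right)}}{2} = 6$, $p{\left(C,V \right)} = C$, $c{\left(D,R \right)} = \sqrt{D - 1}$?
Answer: $3268 - \frac{43 \sqrt{3}}{3} \approx 3243.2$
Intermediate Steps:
$c{\left(D,R \right)} = \sqrt{-1 + D}$
$F{\left(u \right)} = 12$ ($F{\left(u \right)} = 2 \cdot 6 = 12$)
$m{\left(I \right)} = 6 - 2 I - \frac{2 \sqrt{3}}{I}$ ($m{\left(I \right)} = 6 - 2 \left(I + \frac{\sqrt{-1 + 4}}{I}\right) = 6 - 2 \left(I + \frac{\sqrt{3}}{I}\right) = 6 - \left(2 I + \frac{2 \sqrt{3}}{I}\right) = 6 - 2 I - \frac{2 \sqrt{3}}{I}$)
$\left(y + m{\left(F{\left(p{\left(\frac{-3 - 4}{1 + 5},-3 \right)} \right)} \right)}\right) 86 = \left(56 - \left(18 + \frac{2 \sqrt{3}}{12}\right)\right) 86 = \left(56 - \left(18 + 2 \sqrt{3} \cdot \frac{1}{12}\right)\right) 86 = \left(56 - \left(18 + \frac{\sqrt{3}}{6}\right)\right) 86 = \left(38 - \frac{\sqrt{3}}{6}\right) 86 = 3268 - \frac{43 \sqrt{3}}{3}$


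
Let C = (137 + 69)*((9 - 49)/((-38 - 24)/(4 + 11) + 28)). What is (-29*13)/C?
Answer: 67483/61800 ≈ 1.0920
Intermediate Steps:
C = -61800/179 (C = 206*(-40/(-62/15 + 28)) = 206*(-40/358/15) = 206*(-40*15/358) = 206*(-300/179) = -61800/179 ≈ -345.25)
(-29*13)/C = (-29*13)/(-61800/179) = -377*(-179/61800) = 67483/61800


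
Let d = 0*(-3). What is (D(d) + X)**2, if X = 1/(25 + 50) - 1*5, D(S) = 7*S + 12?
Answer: 276676/5625 ≈ 49.187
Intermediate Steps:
d = 0
D(S) = 12 + 7*S
X = -374/75 (X = 1/75 - 5 = -374/75 ≈ -4.9867)
(D(d) + X)**2 = ((12 + 7*0) - 374/75)**2 = ((12 + 0) - 374/75)**2 = (12 - 374/75)**2 = (526/75)**2 = 276676/5625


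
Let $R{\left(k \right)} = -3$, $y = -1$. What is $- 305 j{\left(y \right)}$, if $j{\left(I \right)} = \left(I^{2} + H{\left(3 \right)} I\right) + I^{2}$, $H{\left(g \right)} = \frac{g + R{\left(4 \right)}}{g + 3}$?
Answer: $-610$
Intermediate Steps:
$H{\left(g \right)} = \frac{-3 + g}{3 + g}$ ($H{\left(g \right)} = \frac{g - 3}{g + 3} = \frac{-3 + g}{3 + g}$)
$j{\left(I \right)} = 2 I^{2}$ ($j{\left(I \right)} = \left(I^{2} + \frac{-3 + 3}{3 + 3} I\right) + I^{2} = \left(I^{2} + \frac{1}{6} \cdot 0 I\right) + I^{2} = \left(I^{2} + 0 I\right) + I^{2} = \left(I^{2} + 0\right) + I^{2} = I^{2} + I^{2} = 2 I^{2}$)
$- 305 j{\left(y \right)} = - 305 \cdot 2 \left(-1\right)^{2} = - 305 \cdot 2 \cdot 1 = \left(-305\right) 2 = -610$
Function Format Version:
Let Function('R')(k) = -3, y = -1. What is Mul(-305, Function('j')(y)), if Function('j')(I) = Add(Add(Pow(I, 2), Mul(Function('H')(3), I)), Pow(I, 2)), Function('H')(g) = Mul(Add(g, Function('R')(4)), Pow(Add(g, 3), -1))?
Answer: -610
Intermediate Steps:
Function('H')(g) = Mul(Pow(Add(3, g), -1), Add(-3, g)) (Function('H')(g) = Mul(Add(g, -3), Pow(Add(g, 3), -1)) = Mul(Add(-3, g), Pow(Add(3, g), -1)) = Mul(Pow(Add(3, g), -1), Add(-3, g)))
Function('j')(I) = Mul(2, Pow(I, 2)) (Function('j')(I) = Add(Add(Pow(I, 2), Mul(Mul(Pow(Add(3, 3), -1), Add(-3, 3)), I)), Pow(I, 2)) = Add(Add(Pow(I, 2), Mul(Mul(Pow(6, -1), 0), I)), Pow(I, 2)) = Add(Add(Pow(I, 2), Mul(Mul(Rational(1, 6), 0), I)), Pow(I, 2)) = Add(Add(Pow(I, 2), Mul(0, I)), Pow(I, 2)) = Add(Add(Pow(I, 2), 0), Pow(I, 2)) = Add(Pow(I, 2), Pow(I, 2)) = Mul(2, Pow(I, 2)))
Mul(-305, Function('j')(y)) = Mul(-305, Mul(2, Pow(-1, 2))) = Mul(-305, Mul(2, 1)) = Mul(-305, 2) = -610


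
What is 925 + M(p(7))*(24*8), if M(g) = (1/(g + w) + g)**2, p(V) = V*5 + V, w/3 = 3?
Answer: 294718711/867 ≈ 3.3993e+5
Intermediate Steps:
w = 9 (w = 3*3 = 9)
p(V) = 6*V (p(V) = 5*V + V = 6*V)
M(g) = (g + 1/(9 + g))**2 (M(g) = (1/(g + 9) + g)**2 = (1/(9 + g) + g)**2 = (g + 1/(9 + g))**2)
925 + M(p(7))*(24*8) = 925 + ((1 + (6*7)**2 + 9*(6*7))**2/(9 + 6*7)**2)*(24*8) = 925 + ((1 + 42**2 + 9*42)**2/(9 + 42)**2)*192 = 925 + ((1 + 1764 + 378)**2/51**2)*192 = 925 + ((1/2601)*2143**2)*192 = 925 + ((1/2601)*4592449)*192 = 925 + (4592449/2601)*192 = 925 + 293916736/867 = 294718711/867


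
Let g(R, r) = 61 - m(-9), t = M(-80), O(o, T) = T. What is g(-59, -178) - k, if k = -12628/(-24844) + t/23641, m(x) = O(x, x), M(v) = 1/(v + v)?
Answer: 1632602075491/23493480160 ≈ 69.492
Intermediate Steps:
M(v) = 1/(2*v)
t = -1/160 (t = (½)/(-80) = (½)*(-1/80) = -1/160 ≈ -0.0062500)
m(x) = x
g(R, r) = 70 (g(R, r) = 61 - 1*(-9) = 61 + 9 = 70)
k = 11941535709/23493480160 (k = -12628/(-24844) - 1/160/23641 = -12628*(-1/24844) - 1/160*1/23641 = 3157/6211 - 1/3782560 = 11941535709/23493480160 ≈ 0.50829)
g(-59, -178) - k = 70 - 1*11941535709/23493480160 = 70 - 11941535709/23493480160 = 1632602075491/23493480160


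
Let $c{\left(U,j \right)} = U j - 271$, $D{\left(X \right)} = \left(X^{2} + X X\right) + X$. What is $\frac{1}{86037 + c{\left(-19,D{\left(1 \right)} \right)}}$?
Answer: $\frac{1}{85709} \approx 1.1667 \cdot 10^{-5}$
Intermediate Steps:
$D{\left(X \right)} = X + 2 X^{2}$ ($D{\left(X \right)} = \left(X^{2} + X^{2}\right) + X = 2 X^{2} + X = X + 2 X^{2}$)
$c{\left(U,j \right)} = -271 + U j$
$\frac{1}{86037 + c{\left(-19,D{\left(1 \right)} \right)}} = \frac{1}{86037 - \left(271 + 19 \cdot 1 \left(1 + 2 \cdot 1\right)\right)} = \frac{1}{86037 - \left(271 + 19 \cdot 1 \left(1 + 2\right)\right)} = \frac{1}{86037 - \left(271 + 19 \cdot 1 \cdot 3\right)} = \frac{1}{86037 - 328} = \frac{1}{85709}$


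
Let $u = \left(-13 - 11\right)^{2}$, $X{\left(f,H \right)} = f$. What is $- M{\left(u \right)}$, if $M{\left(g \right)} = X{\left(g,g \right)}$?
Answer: $-576$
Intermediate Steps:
$u = 576$ ($u = \left(-24\right)^{2} = 576$)
$M{\left(g \right)} = g$
$- M{\left(u \right)} = \left(-1\right) 576 = -576$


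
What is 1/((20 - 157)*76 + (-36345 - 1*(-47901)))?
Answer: 1/1144 ≈ 0.00087413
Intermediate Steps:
1/((20 - 157)*76 + (-36345 - 1*(-47901))) = 1/(-137*76 + (-36345 + 47901)) = 1/(-10412 + 11556) = 1/1144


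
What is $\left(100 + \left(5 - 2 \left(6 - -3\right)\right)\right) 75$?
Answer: $6525$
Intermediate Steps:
$\left(100 + \left(5 - 2 \left(6 - -3\right)\right)\right) 75 = \left(100 + \left(5 - 2 \left(6 + 3\right)\right)\right) 75 = \left(100 + \left(5 - 18\right)\right) 75 = \left(100 - 13\right) 75 = 87 \cdot 75 = 6525$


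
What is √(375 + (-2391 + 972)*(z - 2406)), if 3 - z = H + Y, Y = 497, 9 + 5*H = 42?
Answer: 3*√11457890/5 ≈ 2031.0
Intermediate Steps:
H = 33/5 (H = -9/5 + (⅕)*42 = -9/5 + 42/5 = 33/5 ≈ 6.6000)
z = -2503/5 (z = 3 - (33/5 + 497) = 3 - 1*2518/5 = 3 - 2518/5 = -2503/5 ≈ -500.60)
√(375 + (-2391 + 972)*(z - 2406)) = √(375 + (-2391 + 972)*(-2503/5 - 2406)) = √(375 - 1419*(-14533/5)) = √(375 + 20622327/5) = √(20624202/5) = 3*√11457890/5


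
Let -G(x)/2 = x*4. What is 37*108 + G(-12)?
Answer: 4092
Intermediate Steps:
G(x) = -8*x (G(x) = -2*x*4 = -8*x)
37*108 + G(-12) = 37*108 - 8*(-12) = 3996 + 96 = 4092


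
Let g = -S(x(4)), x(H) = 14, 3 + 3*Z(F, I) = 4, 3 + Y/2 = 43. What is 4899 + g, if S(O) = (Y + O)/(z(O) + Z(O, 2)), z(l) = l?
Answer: 210375/43 ≈ 4892.4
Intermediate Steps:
Y = 80 (Y = -6 + 2*43 = -6 + 86 = 80)
Z(F, I) = ⅓ (Z(F, I) = -1 + (⅓)*4 = -1 + 4/3 = ⅓)
S(O) = (80 + O)/(⅓ + O) (S(O) = (80 + O)/(O + ⅓) = (80 + O)/(⅓ + O))
g = -282/43 (g = -3*(80 + 14)/(1 + 3*14) = -3*94/(1 + 42) = -3*94/43 = -1*282/43 = -282/43 ≈ -6.5581)
4899 + g = 4899 - 282/43 = 210375/43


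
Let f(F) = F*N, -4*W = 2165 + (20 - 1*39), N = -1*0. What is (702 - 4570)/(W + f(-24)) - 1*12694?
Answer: -13612926/1073 ≈ -12687.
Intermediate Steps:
N = 0
W = -1073/2 (W = -(2165 + (20 - 1*39))/4 = -(2165 + (20 - 39))/4 = -(2165 - 19)/4 = -1/4*2146 = -1073/2 ≈ -536.50)
f(F) = 0 (f(F) = F*0 = 0)
(702 - 4570)/(W + f(-24)) - 1*12694 = (702 - 4570)/(-1073/2 + 0) - 1*12694 = -3868/(-1073/2) - 12694 = -3868*(-2/1073) - 12694 = 7736/1073 - 12694 = -13612926/1073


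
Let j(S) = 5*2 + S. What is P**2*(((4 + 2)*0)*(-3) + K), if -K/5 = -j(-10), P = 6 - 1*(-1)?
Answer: 0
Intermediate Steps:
P = 7 (P = 6 + 1 = 7)
j(S) = 10 + S
K = 0 (K = -(-5)*(10 - 10) = -(-5)*0 = -5*0 = 0)
P**2*(((4 + 2)*0)*(-3) + K) = 7**2*(((4 + 2)*0)*(-3) + 0) = 49*((6*0)*(-3) + 0) = 49*(0*(-3) + 0) = 49*(0 + 0) = 49*0 = 0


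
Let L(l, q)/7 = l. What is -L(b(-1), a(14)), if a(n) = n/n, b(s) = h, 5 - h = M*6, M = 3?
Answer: 91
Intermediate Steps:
h = -13 (h = 5 - 3*6 = 5 - 1*18 = 5 - 18 = -13)
b(s) = -13
a(n) = 1
L(l, q) = 7*l
-L(b(-1), a(14)) = -7*(-13) = -1*(-91) = 91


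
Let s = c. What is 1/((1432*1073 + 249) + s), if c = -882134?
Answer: 1/654651 ≈ 1.5275e-6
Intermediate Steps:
s = -882134
1/((1432*1073 + 249) + s) = 1/((1432*1073 + 249) - 882134) = 1/((1536536 + 249) - 882134) = 1/(1536785 - 882134) = 1/654651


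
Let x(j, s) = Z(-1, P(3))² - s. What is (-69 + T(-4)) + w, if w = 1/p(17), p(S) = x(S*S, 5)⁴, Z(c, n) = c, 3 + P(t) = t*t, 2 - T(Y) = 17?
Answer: -21503/256 ≈ -83.996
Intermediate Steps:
T(Y) = -15 (T(Y) = 2 - 1*17 = 2 - 17 = -15)
P(t) = -3 + t² (P(t) = -3 + t*t = -3 + t²)
x(j, s) = 1 - s (x(j, s) = (-1)² - s = 1 - s)
p(S) = 256 (p(S) = (1 - 1*5)⁴ = (1 - 5)⁴ = (-4)⁴ = 256)
w = 1/256 ≈ 0.0039063
(-69 + T(-4)) + w = (-69 - 15) + 1/256 = -84 + 1/256 = -21503/256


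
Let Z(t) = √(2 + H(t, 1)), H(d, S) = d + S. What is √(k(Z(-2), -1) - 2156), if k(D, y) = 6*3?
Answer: I*√2138 ≈ 46.239*I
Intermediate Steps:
H(d, S) = S + d
Z(t) = √(3 + t) (Z(t) = √(2 + (1 + t)) = √(3 + t))
k(D, y) = 18
√(k(Z(-2), -1) - 2156) = √(18 - 2156) = √(-2138) = I*√2138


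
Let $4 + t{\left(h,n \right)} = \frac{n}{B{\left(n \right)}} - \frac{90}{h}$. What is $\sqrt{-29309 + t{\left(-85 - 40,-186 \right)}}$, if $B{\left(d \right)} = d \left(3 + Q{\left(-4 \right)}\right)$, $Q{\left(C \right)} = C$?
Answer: $\frac{4 i \sqrt{45802}}{5} \approx 171.21 i$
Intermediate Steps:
$B{\left(d \right)} = - d$ ($B{\left(d \right)} = d \left(3 - 4\right) = d \left(-1\right) = - d$)
$t{\left(h,n \right)} = -5 - \frac{90}{h}$ ($t{\left(h,n \right)} = -4 + \left(\frac{n}{\left(-1\right) n} - \frac{90}{h}\right) = -4 + \left(n \left(- \frac{1}{n}\right) - \frac{90}{h}\right) = -4 - \left(1 + \frac{90}{h}\right) = -5 - \frac{90}{h}$)
$\sqrt{-29309 + t{\left(-85 - 40,-186 \right)}} = \sqrt{-29309 - \left(5 + \frac{90}{-85 - 40}\right)} = \sqrt{-29309 - \left(5 + \frac{90}{-125}\right)} = \sqrt{-29309 - \frac{107}{25}} = \sqrt{- \frac{732832}{25}} = \frac{4 i \sqrt{45802}}{5}$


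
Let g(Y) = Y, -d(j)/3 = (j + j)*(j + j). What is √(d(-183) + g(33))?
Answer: I*√401835 ≈ 633.9*I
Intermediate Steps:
d(j) = -12*j² (d(j) = -3*(j + j)*(j + j) = -3*2*j*2*j = -12*j²)
√(d(-183) + g(33)) = √(-12*(-183)² + 33) = √(-12*33489 + 33) = √(-401868 + 33) = √(-401835) = I*√401835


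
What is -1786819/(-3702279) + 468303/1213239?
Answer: 1300542286426/1497249757227 ≈ 0.86862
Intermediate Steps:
-1786819/(-3702279) + 468303/1213239 = -1786819*(-1/3702279) + 468303*(1/1213239) = 1786819/3702279 + 156101/404413 = 1300542286426/1497249757227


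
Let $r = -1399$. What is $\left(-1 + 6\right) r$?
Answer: $-6995$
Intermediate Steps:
$\left(-1 + 6\right) r = \left(-1 + 6\right) \left(-1399\right) = 5 \left(-1399\right) = -6995$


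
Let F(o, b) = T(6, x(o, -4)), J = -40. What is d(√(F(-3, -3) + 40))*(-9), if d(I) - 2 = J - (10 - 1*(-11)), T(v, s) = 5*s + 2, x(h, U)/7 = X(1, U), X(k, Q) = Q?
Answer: 531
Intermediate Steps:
x(h, U) = 7*U
T(v, s) = 2 + 5*s
F(o, b) = -138 (F(o, b) = 2 + 5*(7*(-4)) = 2 + 5*(-28) = 2 - 140 = -138)
d(I) = -59 (d(I) = 2 + (-40 - (10 - 1*(-11))) = 2 + (-40 - (10 + 11)) = 2 + (-40 - 1*21) = 2 + (-40 - 21) = 2 - 61 = -59)
d(√(F(-3, -3) + 40))*(-9) = -59*(-9) = 531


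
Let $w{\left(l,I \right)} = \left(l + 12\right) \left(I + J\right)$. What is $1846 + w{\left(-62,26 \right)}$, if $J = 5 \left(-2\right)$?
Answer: $1046$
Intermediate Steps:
$J = -10$
$w{\left(l,I \right)} = \left(-10 + I\right) \left(12 + l\right)$ ($w{\left(l,I \right)} = \left(l + 12\right) \left(I - 10\right) = \left(12 + l\right) \left(-10 + I\right) = \left(-10 + I\right) \left(12 + l\right)$)
$1846 + w{\left(-62,26 \right)} = 1846 + \left(-120 - -620 + 12 \cdot 26 + 26 \left(-62\right)\right) = 1846 + \left(-120 + 620 + 312 - 1612\right) = 1846 - 800 = 1046$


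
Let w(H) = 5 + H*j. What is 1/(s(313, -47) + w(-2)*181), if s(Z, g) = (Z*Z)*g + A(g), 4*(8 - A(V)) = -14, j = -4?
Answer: -2/9204357 ≈ -2.1729e-7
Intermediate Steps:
A(V) = 23/2 (A(V) = 8 - 1/4*(-14) = 8 + 7/2 = 23/2)
s(Z, g) = 23/2 + g*Z**2 (s(Z, g) = (Z*Z)*g + 23/2 = Z**2*g + 23/2 = g*Z**2 + 23/2 = 23/2 + g*Z**2)
w(H) = 5 - 4*H (w(H) = 5 + H*(-4) = 5 - 4*H)
1/(s(313, -47) + w(-2)*181) = 1/((23/2 - 47*313**2) + (5 - 4*(-2))*181) = 1/((23/2 - 47*97969) + (5 + 8)*181) = 1/((23/2 - 4604543) + 13*181) = 1/(-9209063/2 + 2353) = 1/(-9204357/2) = -2/9204357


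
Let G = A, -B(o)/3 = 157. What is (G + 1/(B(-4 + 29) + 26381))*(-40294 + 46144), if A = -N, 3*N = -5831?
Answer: 29460836535/2591 ≈ 1.1370e+7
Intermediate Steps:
B(o) = -471 (B(o) = -3*157 = -471)
N = -5831/3 (N = (⅓)*(-5831) = -5831/3 ≈ -1943.7)
A = 5831/3 (A = -1*(-5831/3) = 5831/3 ≈ 1943.7)
G = 5831/3 ≈ 1943.7
(G + 1/(B(-4 + 29) + 26381))*(-40294 + 46144) = (5831/3 + 1/(-471 + 26381))*(-40294 + 46144) = (5831/3 + 1/25910)*5850 = (151081213/77730)*5850 = 29460836535/2591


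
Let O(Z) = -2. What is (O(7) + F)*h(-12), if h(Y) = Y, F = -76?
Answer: 936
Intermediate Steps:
(O(7) + F)*h(-12) = (-2 - 76)*(-12) = -78*(-12) = 936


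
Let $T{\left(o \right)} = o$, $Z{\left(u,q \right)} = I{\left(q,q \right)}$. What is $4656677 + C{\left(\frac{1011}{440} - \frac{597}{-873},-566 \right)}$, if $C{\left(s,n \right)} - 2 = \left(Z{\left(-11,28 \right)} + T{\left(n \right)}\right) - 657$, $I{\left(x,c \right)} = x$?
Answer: $4655484$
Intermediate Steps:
$Z{\left(u,q \right)} = q$
$C{\left(s,n \right)} = -627 + n$ ($C{\left(s,n \right)} = 2 + \left(\left(28 + n\right) - 657\right) = 2 + \left(-629 + n\right) = -627 + n$)
$4656677 + C{\left(\frac{1011}{440} - \frac{597}{-873},-566 \right)} = 4656677 - 1193 = 4655484$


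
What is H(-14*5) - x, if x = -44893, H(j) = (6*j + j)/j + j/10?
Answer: 44893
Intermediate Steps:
H(j) = 7 + j/10 (H(j) = (7*j)/j + j*(⅒) = 7 + j/10)
H(-14*5) - x = (7 + (-14*5)/10) - 1*(-44893) = (7 + (⅒)*(-70)) + 44893 = (7 - 7) + 44893 = 0 + 44893 = 44893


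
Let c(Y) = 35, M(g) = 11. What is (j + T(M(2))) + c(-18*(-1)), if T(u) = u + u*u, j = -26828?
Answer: -26661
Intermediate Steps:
T(u) = u + u²
(j + T(M(2))) + c(-18*(-1)) = (-26828 + 11*(1 + 11)) + 35 = (-26828 + 11*12) + 35 = (-26828 + 132) + 35 = -26696 + 35 = -26661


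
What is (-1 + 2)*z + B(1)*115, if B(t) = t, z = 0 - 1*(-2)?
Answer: 117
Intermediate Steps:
z = 2 (z = 0 + 2 = 2)
(-1 + 2)*z + B(1)*115 = (-1 + 2)*2 + 1*115 = 1*2 + 115 = 2 + 115 = 117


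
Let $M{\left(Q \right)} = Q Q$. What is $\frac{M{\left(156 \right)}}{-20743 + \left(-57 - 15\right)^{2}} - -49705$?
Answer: $\frac{773335759}{15559} \approx 49703.0$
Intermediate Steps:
$M{\left(Q \right)} = Q^{2}$
$\frac{M{\left(156 \right)}}{-20743 + \left(-57 - 15\right)^{2}} - -49705 = \frac{156^{2}}{-20743 + \left(-57 - 15\right)^{2}} - -49705 = \frac{24336}{-20743 + \left(-72\right)^{2}} + 49705 = \frac{24336}{-20743 + 5184} + 49705 = \frac{24336}{-15559} + 49705 = 24336 \left(- \frac{1}{15559}\right) + 49705 = - \frac{24336}{15559} + 49705 = \frac{773335759}{15559}$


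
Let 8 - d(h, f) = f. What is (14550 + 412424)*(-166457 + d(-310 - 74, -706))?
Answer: -70767951682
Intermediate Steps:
d(h, f) = 8 - f
(14550 + 412424)*(-166457 + d(-310 - 74, -706)) = (14550 + 412424)*(-166457 + (8 - 1*(-706))) = 426974*(-166457 + (8 + 706)) = 426974*(-166457 + 714) = 426974*(-165743) = -70767951682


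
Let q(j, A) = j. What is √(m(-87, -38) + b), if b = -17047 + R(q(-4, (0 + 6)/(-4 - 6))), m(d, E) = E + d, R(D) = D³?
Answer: 2*I*√4309 ≈ 131.29*I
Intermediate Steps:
b = -17111 (b = -17047 + (-4)³ = -17047 - 64 = -17111)
√(m(-87, -38) + b) = √((-38 - 87) - 17111) = √(-125 - 17111) = √(-17236) = 2*I*√4309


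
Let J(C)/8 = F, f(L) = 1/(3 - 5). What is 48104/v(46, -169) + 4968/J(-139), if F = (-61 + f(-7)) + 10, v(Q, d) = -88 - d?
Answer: 4854110/8343 ≈ 581.82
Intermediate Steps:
f(L) = -½ (f(L) = 1/(-2) = -½)
F = -103/2 (F = (-61 - ½) + 10 = -123/2 + 10 = -103/2 ≈ -51.500)
J(C) = -412 (J(C) = 8*(-103/2) = -412)
48104/v(46, -169) + 4968/J(-139) = 48104/(-88 - 1*(-169)) + 4968/(-412) = 48104/(-88 + 169) + 4968*(-1/412) = 48104/81 - 1242/103 = 4854110/8343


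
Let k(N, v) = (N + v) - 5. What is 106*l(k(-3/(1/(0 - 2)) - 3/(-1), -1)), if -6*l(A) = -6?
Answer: 106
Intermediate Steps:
k(N, v) = -5 + N + v
l(A) = 1 (l(A) = -⅙*(-6) = 1)
106*l(k(-3/(1/(0 - 2)) - 3/(-1), -1)) = 106*1 = 106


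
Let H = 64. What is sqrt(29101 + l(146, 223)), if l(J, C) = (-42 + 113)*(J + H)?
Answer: sqrt(44011) ≈ 209.79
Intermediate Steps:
l(J, C) = 4544 + 71*J (l(J, C) = (-42 + 113)*(J + 64) = 71*(64 + J) = 4544 + 71*J)
sqrt(29101 + l(146, 223)) = sqrt(29101 + (4544 + 71*146)) = sqrt(29101 + (4544 + 10366)) = sqrt(29101 + 14910) = sqrt(44011)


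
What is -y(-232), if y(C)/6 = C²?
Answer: -322944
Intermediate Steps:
y(C) = 6*C²
-y(-232) = -6*(-232)² = -6*53824 = -1*322944 = -322944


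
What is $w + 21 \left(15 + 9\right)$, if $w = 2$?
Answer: $506$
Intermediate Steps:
$w + 21 \left(15 + 9\right) = 2 + 21 \left(15 + 9\right) = 2 + 21 \cdot 24 = 2 + 504 = 506$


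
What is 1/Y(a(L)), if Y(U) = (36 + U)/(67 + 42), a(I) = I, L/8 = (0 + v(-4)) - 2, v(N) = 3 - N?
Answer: 109/76 ≈ 1.4342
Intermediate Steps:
L = 40 (L = 8*((0 + (3 - 1*(-4))) - 2) = 8*((0 + (3 + 4)) - 2) = 8*((0 + 7) - 2) = 8*(7 - 2) = 8*5 = 40)
Y(U) = 36/109 + U/109 (Y(U) = (36 + U)/109 = (36 + U)*(1/109) = 36/109 + U/109)
1/Y(a(L)) = 1/(36/109 + (1/109)*40) = 1/(36/109 + 40/109) = 1/(76/109) = 109/76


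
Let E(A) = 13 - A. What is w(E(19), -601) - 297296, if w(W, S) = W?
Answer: -297302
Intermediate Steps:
w(E(19), -601) - 297296 = (13 - 1*19) - 297296 = (13 - 19) - 297296 = -6 - 297296 = -297302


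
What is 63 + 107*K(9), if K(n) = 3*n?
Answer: 2952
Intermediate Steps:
63 + 107*K(9) = 63 + 107*(3*9) = 63 + 107*27 = 63 + 2889 = 2952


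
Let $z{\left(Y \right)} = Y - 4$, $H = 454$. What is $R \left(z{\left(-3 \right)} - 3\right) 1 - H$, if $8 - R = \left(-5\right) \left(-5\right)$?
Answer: $-284$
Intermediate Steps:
$z{\left(Y \right)} = -4 + Y$
$R = -17$ ($R = 8 - \left(-5\right) \left(-5\right) = 8 - 25 = -17$)
$R \left(z{\left(-3 \right)} - 3\right) 1 - H = - 17 \left(\left(-4 - 3\right) - 3\right) 1 - 454 = - 17 \left(-7 - 3\right) 1 - 454 = \left(-17\right) \left(-10\right) 1 - 454 = 170 \cdot 1 - 454 = 170 - 454 = -284$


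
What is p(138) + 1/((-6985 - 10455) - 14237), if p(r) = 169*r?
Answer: 738770993/31677 ≈ 23322.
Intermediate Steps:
p(138) + 1/((-6985 - 10455) - 14237) = 169*138 + 1/((-6985 - 10455) - 14237) = 23322 + 1/(-17440 - 14237) = 23322 + 1/(-31677) = 23322 - 1/31677 = 738770993/31677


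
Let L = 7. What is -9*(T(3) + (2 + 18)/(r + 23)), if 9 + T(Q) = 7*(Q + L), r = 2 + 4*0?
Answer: -2781/5 ≈ -556.20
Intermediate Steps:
r = 2 (r = 2 + 0 = 2)
T(Q) = 40 + 7*Q (T(Q) = -9 + 7*(Q + 7) = -9 + 7*(7 + Q) = -9 + (49 + 7*Q) = 40 + 7*Q)
-9*(T(3) + (2 + 18)/(r + 23)) = -9*((40 + 7*3) + (2 + 18)/(2 + 23)) = -9*((40 + 21) + 20/25) = -9*(61 + 20*(1/25)) = -9*(61 + 4/5) = -9*309/5 = -2781/5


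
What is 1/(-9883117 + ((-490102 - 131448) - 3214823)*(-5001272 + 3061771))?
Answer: 1/7440639386756 ≈ 1.3440e-13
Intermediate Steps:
1/(-9883117 + ((-490102 - 131448) - 3214823)*(-5001272 + 3061771)) = 1/(-9883117 + (-621550 - 3214823)*(-1939501)) = 1/(-9883117 - 3836373*(-1939501)) = 1/(-9883117 + 7440649269873) = 1/7440639386756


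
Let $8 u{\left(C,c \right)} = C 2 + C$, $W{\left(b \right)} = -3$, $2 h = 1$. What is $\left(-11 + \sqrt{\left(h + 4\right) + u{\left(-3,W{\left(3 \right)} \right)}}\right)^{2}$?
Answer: $\frac{995}{8} - \frac{33 \sqrt{6}}{2} \approx 83.958$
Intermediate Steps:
$h = \frac{1}{2}$ ($h = \frac{1}{2} \cdot 1 = \frac{1}{2} \approx 0.5$)
$u{\left(C,c \right)} = \frac{3 C}{8}$ ($u{\left(C,c \right)} = \frac{C 2 + C}{8} = \frac{2 C + C}{8} = \frac{3 C}{8}$)
$\left(-11 + \sqrt{\left(h + 4\right) + u{\left(-3,W{\left(3 \right)} \right)}}\right)^{2} = \left(-11 + \sqrt{\left(\frac{1}{2} + 4\right) + \frac{3}{8} \left(-3\right)}\right)^{2} = \left(-11 + \sqrt{\frac{9}{2} - \frac{9}{8}}\right)^{2} = \left(-11 + \sqrt{\frac{27}{8}}\right)^{2} = \left(-11 + \frac{3 \sqrt{6}}{4}\right)^{2}$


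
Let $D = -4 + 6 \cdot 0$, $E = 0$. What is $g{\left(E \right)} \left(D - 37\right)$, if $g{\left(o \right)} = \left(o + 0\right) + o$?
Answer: $0$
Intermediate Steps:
$g{\left(o \right)} = 2 o$ ($g{\left(o \right)} = o + o = 2 o$)
$D = -4$ ($D = -4 + 0 = -4$)
$g{\left(E \right)} \left(D - 37\right) = 2 \cdot 0 \left(-4 - 37\right) = 0 \left(-41\right) = 0$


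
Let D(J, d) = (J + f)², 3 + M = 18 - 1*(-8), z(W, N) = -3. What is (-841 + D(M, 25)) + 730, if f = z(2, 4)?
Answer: 289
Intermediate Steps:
f = -3
M = 23 (M = -3 + (18 - 1*(-8)) = -3 + (18 + 8) = -3 + 26 = 23)
D(J, d) = (-3 + J)² (D(J, d) = (J - 3)² = (-3 + J)²)
(-841 + D(M, 25)) + 730 = (-841 + (-3 + 23)²) + 730 = (-841 + 20²) + 730 = (-841 + 400) + 730 = -441 + 730 = 289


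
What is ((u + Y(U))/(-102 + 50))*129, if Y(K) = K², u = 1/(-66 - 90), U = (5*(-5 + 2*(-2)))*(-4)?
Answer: -217339157/2704 ≈ -80377.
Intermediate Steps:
U = 180 (U = (5*(-5 - 4))*(-4) = (5*(-9))*(-4) = -45*(-4) = 180)
u = -1/156 (u = 1/(-156) = -1/156 ≈ -0.0064103)
((u + Y(U))/(-102 + 50))*129 = ((-1/156 + 180²)/(-102 + 50))*129 = ((-1/156 + 32400)/(-52))*129 = ((5054399/156)*(-1/52))*129 = -5054399/8112*129 = -217339157/2704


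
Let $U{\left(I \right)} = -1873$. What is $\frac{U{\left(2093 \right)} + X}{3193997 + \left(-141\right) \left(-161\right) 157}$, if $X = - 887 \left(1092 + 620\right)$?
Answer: $- \frac{1520417}{6758054} \approx -0.22498$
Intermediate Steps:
$X = -1518544$ ($X = \left(-887\right) 1712 = -1518544$)
$\frac{U{\left(2093 \right)} + X}{3193997 + \left(-141\right) \left(-161\right) 157} = \frac{-1873 - 1518544}{3193997 + \left(-141\right) \left(-161\right) 157} = - \frac{1520417}{3193997 + 22701 \cdot 157} = - \frac{1520417}{3193997 + 3564057} = - \frac{1520417}{6758054}$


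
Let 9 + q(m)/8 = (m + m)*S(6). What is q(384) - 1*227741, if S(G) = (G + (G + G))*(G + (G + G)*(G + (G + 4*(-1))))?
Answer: 11052571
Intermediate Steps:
S(G) = 3*G*(G + 2*G*(-4 + 2*G)) (S(G) = (G + 2*G)*(G + (2*G)*(G + (G - 4))) = (3*G)*(G + (2*G)*(G + (-4 + G))) = (3*G)*(G + (2*G)*(-4 + 2*G)) = (3*G)*(G + 2*G*(-4 + 2*G)) = 3*G*(G + 2*G*(-4 + 2*G)))
q(m) = -72 + 29376*m (q(m) = -72 + 8*((m + m)*(6**2*(-21 + 12*6))) = -72 + 8*((2*m)*(36*(-21 + 72))) = -72 + 8*((2*m)*(36*51)) = -72 + 8*((2*m)*1836) = -72 + 8*(3672*m) = -72 + 29376*m)
q(384) - 1*227741 = (-72 + 29376*384) - 1*227741 = (-72 + 11280384) - 227741 = 11280312 - 227741 = 11052571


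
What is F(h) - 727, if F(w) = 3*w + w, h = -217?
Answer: -1595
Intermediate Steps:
F(w) = 4*w
F(h) - 727 = 4*(-217) - 727 = -868 - 727 = -1595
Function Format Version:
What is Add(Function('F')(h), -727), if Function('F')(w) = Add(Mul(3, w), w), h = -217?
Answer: -1595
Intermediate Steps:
Function('F')(w) = Mul(4, w)
Add(Function('F')(h), -727) = Add(Mul(4, -217), -727) = Add(-868, -727) = -1595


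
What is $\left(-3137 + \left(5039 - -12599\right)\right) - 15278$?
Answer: $-777$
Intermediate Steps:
$\left(-3137 + \left(5039 - -12599\right)\right) - 15278 = \left(-3137 + \left(5039 + 12599\right)\right) - 15278 = \left(-3137 + 17638\right) - 15278 = 14501 - 15278 = -777$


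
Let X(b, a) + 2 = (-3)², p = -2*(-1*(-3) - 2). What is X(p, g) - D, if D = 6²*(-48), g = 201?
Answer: 1735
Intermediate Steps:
p = -2 (p = -2*(3 - 2) = -2*1 = -2)
X(b, a) = 7 (X(b, a) = -2 + (-3)² = -2 + 9 = 7)
D = -1728 (D = 36*(-48) = -1728)
X(p, g) - D = 7 - 1*(-1728) = 7 + 1728 = 1735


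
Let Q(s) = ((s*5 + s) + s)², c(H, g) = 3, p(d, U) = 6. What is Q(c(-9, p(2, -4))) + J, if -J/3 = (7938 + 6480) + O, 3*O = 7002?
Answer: -49815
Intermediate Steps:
O = 2334 (O = (⅓)*7002 = 2334)
Q(s) = 49*s² (Q(s) = ((5*s + s) + s)² = (6*s + s)² = (7*s)² = 49*s²)
J = -50256 (J = -3*((7938 + 6480) + 2334) = -3*(14418 + 2334) = -3*16752 = -50256)
Q(c(-9, p(2, -4))) + J = 49*3² - 50256 = 49*9 - 50256 = 441 - 50256 = -49815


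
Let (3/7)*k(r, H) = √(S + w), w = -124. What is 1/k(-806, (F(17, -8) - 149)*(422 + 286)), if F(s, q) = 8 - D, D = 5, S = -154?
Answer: -3*I*√278/1946 ≈ -0.025704*I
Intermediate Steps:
F(s, q) = 3 (F(s, q) = 8 - 1*5 = 8 - 5 = 3)
k(r, H) = 7*I*√278/3 (k(r, H) = 7*√(-154 - 124)/3 = 7*√(-278)/3 = 7*(I*√278)/3 = 7*I*√278/3)
1/k(-806, (F(17, -8) - 149)*(422 + 286)) = 1/(7*I*√278/3) = -3*I*√278/1946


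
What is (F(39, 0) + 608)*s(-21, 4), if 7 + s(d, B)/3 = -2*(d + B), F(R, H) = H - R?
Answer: 46089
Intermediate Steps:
s(d, B) = -21 - 6*B - 6*d (s(d, B) = -21 + 3*(-2*(d + B)) = -21 + 3*(-2*(B + d)) = -21 + 3*(-2*B - 2*d) = -21 + (-6*B - 6*d) = -21 - 6*B - 6*d)
(F(39, 0) + 608)*s(-21, 4) = ((0 - 1*39) + 608)*(-21 - 6*4 - 6*(-21)) = ((0 - 39) + 608)*(-21 - 24 + 126) = (-39 + 608)*81 = 569*81 = 46089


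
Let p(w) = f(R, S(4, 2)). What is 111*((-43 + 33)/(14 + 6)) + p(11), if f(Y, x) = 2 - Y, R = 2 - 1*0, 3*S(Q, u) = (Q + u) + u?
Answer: -111/2 ≈ -55.500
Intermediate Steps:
S(Q, u) = Q/3 + 2*u/3 (S(Q, u) = ((Q + u) + u)/3 = (Q + 2*u)/3 = Q/3 + 2*u/3)
R = 2 (R = 2 + 0 = 2)
p(w) = 0 (p(w) = 2 - 1*2 = 2 - 2 = 0)
111*((-43 + 33)/(14 + 6)) + p(11) = 111*((-43 + 33)/(14 + 6)) + 0 = 111*(-10/20) + 0 = 111*(-10*1/20) + 0 = 111*(-½) + 0 = -111/2 + 0 = -111/2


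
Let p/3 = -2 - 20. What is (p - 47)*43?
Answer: -4859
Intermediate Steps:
p = -66 (p = 3*(-2 - 20) = 3*(-22) = -66)
(p - 47)*43 = (-66 - 47)*43 = -113*43 = -4859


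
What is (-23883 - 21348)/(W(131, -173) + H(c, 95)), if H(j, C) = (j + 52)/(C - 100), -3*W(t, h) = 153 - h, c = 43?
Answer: 135693/383 ≈ 354.29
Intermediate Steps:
W(t, h) = -51 + h/3 (W(t, h) = -(153 - h)/3 = -51 + h/3)
H(j, C) = (52 + j)/(-100 + C)
(-23883 - 21348)/(W(131, -173) + H(c, 95)) = (-23883 - 21348)/((-51 + (⅓)*(-173)) + (52 + 43)/(-100 + 95)) = -45231/((-51 - 173/3) + 95/(-5)) = -45231/(-326/3 - ⅕*95) = -45231/(-326/3 - 19) = -45231/(-383/3) = -45231*(-3/383) = 135693/383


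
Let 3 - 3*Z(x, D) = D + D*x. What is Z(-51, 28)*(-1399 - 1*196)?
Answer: -2237785/3 ≈ -7.4593e+5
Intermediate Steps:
Z(x, D) = 1 - D/3 - D*x/3 (Z(x, D) = 1 - (D + D*x)/3 = 1 + (-D/3 - D*x/3) = 1 - D/3 - D*x/3)
Z(-51, 28)*(-1399 - 1*196) = (1 - ⅓*28 - ⅓*28*(-51))*(-1399 - 1*196) = (1 - 28/3 + 476)*(-1399 - 196) = (1403/3)*(-1595) = -2237785/3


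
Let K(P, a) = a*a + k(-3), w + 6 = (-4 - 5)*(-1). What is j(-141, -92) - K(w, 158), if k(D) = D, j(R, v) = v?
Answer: -25053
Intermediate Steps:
w = 3 (w = -6 + (-4 - 5)*(-1) = -6 - 9*(-1) = -6 + 9 = 3)
K(P, a) = -3 + a² (K(P, a) = a*a - 3 = a² - 3 = -3 + a²)
j(-141, -92) - K(w, 158) = -92 - (-3 + 158²) = -92 - (-3 + 24964) = -92 - 1*24961 = -92 - 24961 = -25053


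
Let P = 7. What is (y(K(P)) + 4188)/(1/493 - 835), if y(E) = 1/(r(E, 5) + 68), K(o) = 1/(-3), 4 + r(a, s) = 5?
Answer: -142463689/28404126 ≈ -5.0156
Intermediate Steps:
r(a, s) = 1 (r(a, s) = -4 + 5 = 1)
K(o) = -⅓
y(E) = 1/69 (y(E) = 1/(1 + 68) = 1/69)
(y(K(P)) + 4188)/(1/493 - 835) = (1/69 + 4188)/(1/493 - 835) = 288973/(69*(1/493 - 835)) = 288973/(69*(-411654/493)) = (288973/69)*(-493/411654) = -142463689/28404126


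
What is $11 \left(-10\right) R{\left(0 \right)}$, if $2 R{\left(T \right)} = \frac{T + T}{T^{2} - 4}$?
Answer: $0$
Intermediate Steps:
$R{\left(T \right)} = \frac{T}{-4 + T^{2}}$ ($R{\left(T \right)} = \frac{\left(T + T\right) \frac{1}{T^{2} - 4}}{2} = \frac{2 T \frac{1}{-4 + T^{2}}}{2} = \frac{T}{-4 + T^{2}}$)
$11 \left(-10\right) R{\left(0 \right)} = 11 \left(-10\right) \frac{0}{-4 + 0^{2}} = - 110 \frac{0}{-4 + 0} = - 110 \frac{0}{-4} = - 110 \cdot 0 \left(- \frac{1}{4}\right) = \left(-110\right) 0 = 0$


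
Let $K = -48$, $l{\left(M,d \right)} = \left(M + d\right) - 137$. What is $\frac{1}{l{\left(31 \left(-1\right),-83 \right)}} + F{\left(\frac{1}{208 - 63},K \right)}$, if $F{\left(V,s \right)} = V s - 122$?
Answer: $- \frac{4452383}{36395} \approx -122.33$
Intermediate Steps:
$l{\left(M,d \right)} = -137 + M + d$
$F{\left(V,s \right)} = -122 + V s$
$\frac{1}{l{\left(31 \left(-1\right),-83 \right)}} + F{\left(\frac{1}{208 - 63},K \right)} = \frac{1}{-137 + 31 \left(-1\right) - 83} - \left(122 - \frac{1}{208 - 63} \left(-48\right)\right) = \frac{1}{-137 - 31 - 83} - \left(122 - \frac{1}{145} \left(-48\right)\right) = \frac{1}{-251} + \left(-122 + \frac{1}{145} \left(-48\right)\right) = - \frac{1}{251} - \frac{17738}{145} = - \frac{4452383}{36395}$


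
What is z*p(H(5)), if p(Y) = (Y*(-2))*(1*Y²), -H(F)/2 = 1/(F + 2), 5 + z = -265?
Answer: -4320/343 ≈ -12.595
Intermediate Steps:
z = -270 (z = -5 - 265 = -270)
H(F) = -2/(2 + F) (H(F) = -2/(F + 2) = -2/(2 + F))
p(Y) = -2*Y³ (p(Y) = (-2*Y)*Y² = -2*Y³)
z*p(H(5)) = -(-540)*(-2/(2 + 5))³ = -(-540)*(-2/7)³ = -(-540)*(-8)/343 = -270*16/343 = -4320/343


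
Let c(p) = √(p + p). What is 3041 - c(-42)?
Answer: 3041 - 2*I*√21 ≈ 3041.0 - 9.1651*I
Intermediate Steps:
c(p) = √2*√p (c(p) = √(2*p) = √2*√p)
3041 - c(-42) = 3041 - √2*√(-42) = 3041 - √2*I*√42 = 3041 - 2*I*√21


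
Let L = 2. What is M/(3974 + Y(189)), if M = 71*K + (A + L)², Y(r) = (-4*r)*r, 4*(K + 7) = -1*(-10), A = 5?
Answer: 541/277820 ≈ 0.0019473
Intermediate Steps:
K = -9/2 (K = -7 + (-1*(-10))/4 = -7 + (¼)*10 = -7 + 5/2 = -9/2 ≈ -4.5000)
Y(r) = -4*r²
M = -541/2 (M = 71*(-9/2) + (5 + 2)² = -639/2 + 7² = -639/2 + 49 = -541/2 ≈ -270.50)
M/(3974 + Y(189)) = -541/(2*(3974 - 4*189²)) = -541/(2*(3974 - 4*35721)) = -541/(2*(3974 - 142884)) = -541/2/(-138910) = -541/2*(-1/138910) = 541/277820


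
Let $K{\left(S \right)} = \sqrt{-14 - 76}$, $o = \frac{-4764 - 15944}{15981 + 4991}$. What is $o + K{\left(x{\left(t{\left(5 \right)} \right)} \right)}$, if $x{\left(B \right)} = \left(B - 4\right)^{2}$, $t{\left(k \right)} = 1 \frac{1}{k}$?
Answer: $- \frac{5177}{5243} + 3 i \sqrt{10} \approx -0.98741 + 9.4868 i$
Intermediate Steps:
$t{\left(k \right)} = \frac{1}{k}$
$x{\left(B \right)} = \left(-4 + B\right)^{2}$
$o = - \frac{5177}{5243}$ ($o = - \frac{20708}{20972} = \left(-20708\right) \frac{1}{20972} = - \frac{5177}{5243} \approx -0.98741$)
$K{\left(S \right)} = 3 i \sqrt{10}$ ($K{\left(S \right)} = \sqrt{-90} = 3 i \sqrt{10}$)
$o + K{\left(x{\left(t{\left(5 \right)} \right)} \right)} = - \frac{5177}{5243} + 3 i \sqrt{10}$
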